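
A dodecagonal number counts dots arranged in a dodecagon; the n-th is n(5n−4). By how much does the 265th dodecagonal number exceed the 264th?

2641

Consecutive dodecagonal numbers differ by 10n − 9: here 10·265 − 9 = 2641.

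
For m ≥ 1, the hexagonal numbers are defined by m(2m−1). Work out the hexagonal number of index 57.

6441

The 57th hexagonal number is n(2n−1) with n = 57.
57·(2·57 − 1) = 57·113 = 6441.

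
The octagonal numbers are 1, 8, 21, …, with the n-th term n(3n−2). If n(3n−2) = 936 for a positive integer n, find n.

Set n(3n−2) = 936, giving 3n² − 2n − 936 = 0.
So n = (2 + 106) / 6 = 108/6 = 18.

18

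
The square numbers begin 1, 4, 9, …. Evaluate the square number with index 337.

113569

The 337th square number is n² with n = 337.
337² = 113569.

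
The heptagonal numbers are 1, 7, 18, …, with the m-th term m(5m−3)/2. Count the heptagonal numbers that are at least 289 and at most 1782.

The n-th heptagonal number is n(5n−3)/2.
Smallest index with value ≥ 289: n = 12 (giving 342).
Largest index with value ≤ 1782: n = 27 (giving 1782).
Indices 12 through 27: 16 terms.

16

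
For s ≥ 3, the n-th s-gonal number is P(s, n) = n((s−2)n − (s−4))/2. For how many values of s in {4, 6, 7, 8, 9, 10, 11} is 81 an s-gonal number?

2

s = 4: P(4, 9) = 81. ✓
s = 6: P(6, 6) = 66 and P(6, 7) = 91; 81 is not s-gonal.
s = 7: P(7, 6) = 81. ✓
s = 8: P(8, 5) = 65 and P(8, 6) = 96; 81 is not s-gonal.
s = 9: P(9, 5) = 75 and P(9, 6) = 111; 81 is not s-gonal.
s = 10: P(10, 4) = 52 and P(10, 5) = 85; 81 is not s-gonal.
s = 11: P(11, 4) = 58 and P(11, 5) = 95; 81 is not s-gonal.
Hits: s ∈ {4, 7} → 2.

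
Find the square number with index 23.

529

23² = 529.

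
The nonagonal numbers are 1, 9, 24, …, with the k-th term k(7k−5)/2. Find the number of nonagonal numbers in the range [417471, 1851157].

382

The n-th nonagonal number is n(7n−5)/2.
Smallest index with value ≥ 417471: n = 346 (giving 418141).
Largest index with value ≤ 1851157: n = 727 (giving 1848034).
Indices 346 through 727: 382 terms.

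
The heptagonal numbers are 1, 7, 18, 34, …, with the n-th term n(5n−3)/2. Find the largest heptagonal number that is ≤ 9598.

9517

Solve n(5n−3)/2 ≤ 9598 for integer n.
n = 62 gives 9517 ≤ 9598, while n = 63 gives 9828 > 9598; so the answer is 9517.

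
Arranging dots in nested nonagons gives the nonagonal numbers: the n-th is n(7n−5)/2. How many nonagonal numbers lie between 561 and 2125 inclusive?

The n-th nonagonal number is n(7n−5)/2.
Smallest index with value ≥ 561: n = 14 (giving 651).
Largest index with value ≤ 2125: n = 25 (giving 2125).
Indices 14 through 25: 12 terms.

12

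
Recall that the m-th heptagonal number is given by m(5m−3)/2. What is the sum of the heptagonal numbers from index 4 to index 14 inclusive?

Σ i(5i−3)/2 = (5Σi² − 3Σi) / 2 over i = 4..14.
Σi = 105 − 6 = 99 and Σi² = 1015 − 14 = 1001.
(5·1001 − 3·99) / 2 = 4708/2 = 2354.

2354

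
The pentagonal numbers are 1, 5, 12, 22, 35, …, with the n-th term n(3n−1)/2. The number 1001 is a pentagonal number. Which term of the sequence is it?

Set n(3n−1)/2 = 1001, giving 3n² − n − 2002 = 0.
The discriminant is 1 + 24·1001 = 24025, and √24025 = 155.
So n = (1 + 155) / 6 = 156/6 = 26.
Check: 26·(3·26 − 1)/2 = 1001. ✓

26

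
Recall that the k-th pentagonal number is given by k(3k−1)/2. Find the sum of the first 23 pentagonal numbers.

Σ i(3i−1)/2 = (3Σi² − Σi) / 2 over i = 1..23.
Σi = 276 and Σi² = 4324.
(3·4324 − 1·276) / 2 = 12696/2 = 6348.

6348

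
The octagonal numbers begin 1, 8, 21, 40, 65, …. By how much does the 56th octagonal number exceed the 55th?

331

Consecutive octagonal numbers differ by 6n − 5: here 6·56 − 5 = 331.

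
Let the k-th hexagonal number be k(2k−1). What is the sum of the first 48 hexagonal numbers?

74872

Σ i(2i−1) = 2Σi² − Σi over i = 1..48.
Σi = 1176 and Σi² = 38024.
2·38024 − 1·1176 = 74872.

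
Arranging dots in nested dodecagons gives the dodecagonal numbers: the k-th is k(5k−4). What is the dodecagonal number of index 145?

The 145th dodecagonal number is n(5n−4) with n = 145.
145·(5·145 − 4) = 145·721 = 104545.

104545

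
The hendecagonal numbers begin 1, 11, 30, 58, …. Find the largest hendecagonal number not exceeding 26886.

Solve n(9n−7)/2 ≤ 26886 for integer n.
n = 77 gives 26411 ≤ 26886, while n = 78 gives 27105 > 26886; so the answer is 26411.

26411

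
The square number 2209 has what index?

47

We need n² = 2209, so n = √2209 = 47.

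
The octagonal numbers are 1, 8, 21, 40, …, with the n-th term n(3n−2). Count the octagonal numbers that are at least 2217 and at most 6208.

The n-th octagonal number is n(3n−2).
Smallest index with value ≥ 2217: n = 28 (giving 2296).
Largest index with value ≤ 6208: n = 45 (giving 5985).
Indices 28 through 45: 18 terms.

18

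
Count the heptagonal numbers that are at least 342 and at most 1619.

14

The n-th heptagonal number is n(5n−3)/2.
Smallest index with value ≥ 342: n = 12 (giving 342).
Largest index with value ≤ 1619: n = 25 (giving 1525).
Indices 12 through 25: 14 terms.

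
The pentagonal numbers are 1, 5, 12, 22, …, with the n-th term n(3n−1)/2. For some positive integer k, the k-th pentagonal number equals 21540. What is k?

120

Set n(3n−1)/2 = 21540, giving 3n² − n − 43080 = 0.
The discriminant is 1 + 24·21540 = 516961, and √516961 = 719.
So n = (1 + 719) / 6 = 720/6 = 120.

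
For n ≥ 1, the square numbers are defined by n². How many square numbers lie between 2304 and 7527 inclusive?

The n-th square number is n².
Smallest index with value ≥ 2304: n = 48 (giving 2304).
Largest index with value ≤ 7527: n = 86 (giving 7396).
Indices 48 through 86: 39 terms.

39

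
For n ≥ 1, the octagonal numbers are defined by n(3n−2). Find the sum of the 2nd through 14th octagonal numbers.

Σ i(3i−2) = 3Σi² − 2Σi over i = 2..14.
Σi = 105 − 1 = 104 and Σi² = 1015 − 1 = 1014.
3·1014 − 2·104 = 2834.

2834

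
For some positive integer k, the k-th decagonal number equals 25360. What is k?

Set n(4n−3) = 25360, giving 4n² − 3n − 25360 = 0.
The discriminant is 9 + 16·25360 = 405769, and √405769 = 637.
So n = (3 + 637) / 8 = 640/8 = 80.

80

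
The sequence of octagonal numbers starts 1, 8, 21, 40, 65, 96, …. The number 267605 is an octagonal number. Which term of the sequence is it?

299

Set n(3n−2) = 267605, giving 3n² − 2n − 267605 = 0.
The discriminant is 4 + 12·267605 = 3211264, and √3211264 = 1792.
So n = (2 + 1792) / 6 = 1794/6 = 299.
Check: 299·(3·299 − 2) = 267605. ✓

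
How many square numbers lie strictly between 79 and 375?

The n-th square number is n².
Smallest index with value > 79: n = 9 (giving 81).
Largest index with value < 375: n = 19 (giving 361).
Indices 9 through 19: 11 terms.

11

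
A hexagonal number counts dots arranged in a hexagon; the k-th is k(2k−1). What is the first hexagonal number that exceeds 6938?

7140

Solve n(2n−1) > 6938 for integer n.
The largest n with value ≤ 6938 is 59 (since 6903 ≤ 6938 < 7140), so the first above is n = 60, value 7140.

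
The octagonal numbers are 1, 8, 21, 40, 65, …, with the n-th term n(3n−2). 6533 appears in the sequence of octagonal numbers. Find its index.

47

Set n(3n−2) = 6533, giving 3n² − 2n − 6533 = 0.
The discriminant is 4 + 12·6533 = 78400, and √78400 = 280.
So n = (2 + 280) / 6 = 282/6 = 47.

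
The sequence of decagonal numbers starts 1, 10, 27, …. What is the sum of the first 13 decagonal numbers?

Σ i(4i−3) = 4Σi² − 3Σi over i = 1..13.
Σi = 91 and Σi² = 819.
4·819 − 3·91 = 3003.

3003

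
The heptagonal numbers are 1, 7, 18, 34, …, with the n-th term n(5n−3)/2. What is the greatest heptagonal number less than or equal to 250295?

249166

Solve n(5n−3)/2 ≤ 250295 for integer n.
n = 316 gives 249166 ≤ 250295, while n = 317 gives 250747 > 250295; so the answer is 249166.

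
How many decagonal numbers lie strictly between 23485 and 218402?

157

The n-th decagonal number is n(4n−3).
Smallest index with value > 23485: n = 78 (giving 24102).
Largest index with value < 218402: n = 234 (giving 218322).
Indices 78 through 234: 157 terms.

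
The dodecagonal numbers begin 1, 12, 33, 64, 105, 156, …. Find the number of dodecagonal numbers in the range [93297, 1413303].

The n-th dodecagonal number is n(5n−4).
Smallest index with value ≥ 93297: n = 137 (giving 93297).
Largest index with value ≤ 1413303: n = 532 (giving 1412992).
Indices 137 through 532: 396 terms.

396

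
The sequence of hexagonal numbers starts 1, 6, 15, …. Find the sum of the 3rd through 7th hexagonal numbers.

Σ i(2i−1) = 2Σi² − Σi over i = 3..7.
Σi = 28 − 3 = 25 and Σi² = 140 − 5 = 135.
2·135 − 1·25 = 245.

245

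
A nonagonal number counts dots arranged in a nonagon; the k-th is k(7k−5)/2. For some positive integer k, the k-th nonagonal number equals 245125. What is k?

265

Set n(7n−5)/2 = 245125, giving 7n² − 5n − 490250 = 0.
So n = (5 + 3705) / 14 = 3710/14 = 265.
Check: 265·(7·265 − 5)/2 = 245125. ✓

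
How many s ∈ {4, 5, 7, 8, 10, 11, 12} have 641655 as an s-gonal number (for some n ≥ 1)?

1

s = 4: P(4, 801) = 641601 and P(4, 802) = 643204; 641655 is not s-gonal.
s = 5: P(5, 654) = 641247 and P(5, 655) = 643210; 641655 is not s-gonal.
s = 7: P(7, 506) = 639331 and P(7, 507) = 641862; 641655 is not s-gonal.
s = 8: P(8, 462) = 639408 and P(8, 463) = 642181; 641655 is not s-gonal.
s = 10: P(10, 400) = 638800 and P(10, 401) = 642001; 641655 is not s-gonal.
s = 11: P(11, 378) = 641655. ✓
s = 12: P(12, 358) = 639388 and P(12, 359) = 642969; 641655 is not s-gonal.
Hits: s ∈ {11} → 1.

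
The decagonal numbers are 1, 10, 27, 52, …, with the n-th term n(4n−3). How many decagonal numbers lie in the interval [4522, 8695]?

The n-th decagonal number is n(4n−3).
Smallest index with value ≥ 4522: n = 34 (giving 4522).
Largest index with value ≤ 8695: n = 47 (giving 8695).
Indices 34 through 47: 14 terms.

14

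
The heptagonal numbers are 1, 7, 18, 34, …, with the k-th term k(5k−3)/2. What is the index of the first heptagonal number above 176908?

267

Solve n(5n−3)/2 > 176908 for integer n.
The largest n with value ≤ 176908 is 266 (since 176491 ≤ 176908 < 177822), so the first above is n = 267, value 177822.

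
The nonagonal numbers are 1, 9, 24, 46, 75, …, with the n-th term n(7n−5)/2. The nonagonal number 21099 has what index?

78

Set n(7n−5)/2 = 21099, giving 7n² − 5n − 42198 = 0.
So n = (5 + 1087) / 14 = 1092/14 = 78.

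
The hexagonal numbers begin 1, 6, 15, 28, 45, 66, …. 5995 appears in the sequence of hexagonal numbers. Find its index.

Set n(2n−1) = 5995, giving 2n² − n − 5995 = 0.
The discriminant is 1 + 8·5995 = 47961, and √47961 = 219.
So n = (1 + 219) / 4 = 220/4 = 55.
Check: 55·(2·55 − 1) = 5995. ✓

55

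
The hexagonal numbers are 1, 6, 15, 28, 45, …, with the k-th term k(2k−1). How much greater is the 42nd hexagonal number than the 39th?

483

42·(2·42 − 1) = 3486 and 39·(2·39 − 1) = 3003.
Difference: 3486 − 3003 = 483.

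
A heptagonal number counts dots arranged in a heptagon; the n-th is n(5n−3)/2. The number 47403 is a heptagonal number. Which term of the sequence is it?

Set n(5n−3)/2 = 47403, giving 5n² − 3n − 94806 = 0.
The discriminant is 9 + 40·47403 = 1896129, and √1896129 = 1377.
So n = (3 + 1377) / 10 = 1380/10 = 138.
Check: 138·(5·138 − 3)/2 = 47403. ✓

138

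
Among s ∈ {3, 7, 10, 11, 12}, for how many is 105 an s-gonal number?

2

s = 3: P(3, 14) = 105. ✓
s = 7: P(7, 6) = 81 and P(7, 7) = 112; 105 is not s-gonal.
s = 10: P(10, 5) = 85 and P(10, 6) = 126; 105 is not s-gonal.
s = 11: P(11, 5) = 95 and P(11, 6) = 141; 105 is not s-gonal.
s = 12: P(12, 5) = 105. ✓
Hits: s ∈ {3, 12} → 2.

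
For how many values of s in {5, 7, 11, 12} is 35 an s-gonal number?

s = 5: P(5, 5) = 35. ✓
s = 7: P(7, 4) = 34 and P(7, 5) = 55; 35 is not s-gonal.
s = 11: P(11, 3) = 30 and P(11, 4) = 58; 35 is not s-gonal.
s = 12: P(12, 3) = 33 and P(12, 4) = 64; 35 is not s-gonal.
Hits: s ∈ {5} → 1.

1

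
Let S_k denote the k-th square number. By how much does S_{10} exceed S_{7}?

10² = 100 and 7² = 49.
Difference: 100 − 49 = 51.

51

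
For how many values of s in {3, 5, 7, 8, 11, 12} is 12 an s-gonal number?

s = 3: P(3, 4) = 10 and P(3, 5) = 15; 12 is not s-gonal.
s = 5: P(5, 3) = 12. ✓
s = 7: P(7, 2) = 7 and P(7, 3) = 18; 12 is not s-gonal.
s = 8: P(8, 2) = 8 and P(8, 3) = 21; 12 is not s-gonal.
s = 11: P(11, 2) = 11 and P(11, 3) = 30; 12 is not s-gonal.
s = 12: P(12, 2) = 12. ✓
Hits: s ∈ {5, 12} → 2.

2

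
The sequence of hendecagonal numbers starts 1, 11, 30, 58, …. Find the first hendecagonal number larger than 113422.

Solve n(9n−7)/2 > 113422 for integer n.
The largest n with value ≤ 113422 is 159 (since 113208 ≤ 113422 < 114640), so the first above is n = 160, value 114640.

114640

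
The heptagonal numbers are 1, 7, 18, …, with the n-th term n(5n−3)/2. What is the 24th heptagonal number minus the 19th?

24·(5·24 − 3)/2 = 1404 and 19·(5·19 − 3)/2 = 874.
Difference: 1404 − 874 = 530.

530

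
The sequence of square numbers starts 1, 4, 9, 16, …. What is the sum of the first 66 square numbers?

Σ_{i=1}^{66} i² = 66·67·133/6 = 98021.

98021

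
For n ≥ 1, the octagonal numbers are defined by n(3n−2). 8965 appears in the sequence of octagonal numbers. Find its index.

Set n(3n−2) = 8965, giving 3n² − 2n − 8965 = 0.
So n = (2 + 328) / 6 = 330/6 = 55.
Check: 55·(3·55 − 2) = 8965. ✓

55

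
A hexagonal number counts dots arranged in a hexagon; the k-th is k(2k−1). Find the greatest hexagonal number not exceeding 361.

325

Solve n(2n−1) ≤ 361 for integer n.
n = 13 gives 325 ≤ 361, while n = 14 gives 378 > 361; so the answer is 325.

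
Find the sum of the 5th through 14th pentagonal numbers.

Σ i(3i−1)/2 = (3Σi² − Σi) / 2 over i = 5..14.
Σi = 105 − 10 = 95 and Σi² = 1015 − 30 = 985.
(3·985 − 1·95) / 2 = 2860/2 = 1430.

1430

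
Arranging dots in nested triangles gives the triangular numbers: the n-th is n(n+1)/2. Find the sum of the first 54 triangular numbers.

Σ i(i+1)/2 = (Σi² + Σi) / 2 over i = 1..54.
Σi = 1485 and Σi² = 53955.
(1·53955 + 1·1485) / 2 = 55440/2 = 27720.

27720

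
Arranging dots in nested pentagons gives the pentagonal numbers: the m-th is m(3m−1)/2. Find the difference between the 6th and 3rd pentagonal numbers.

6·(3·6 − 1)/2 = 51 and 3·(3·3 − 1)/2 = 12.
Difference: 51 − 12 = 39.

39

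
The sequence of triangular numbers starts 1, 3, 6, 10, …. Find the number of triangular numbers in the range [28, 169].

11

The n-th triangular number is n(n+1)/2.
Smallest index with value ≥ 28: n = 7 (giving 28).
Largest index with value ≤ 169: n = 17 (giving 153).
Indices 7 through 17: 11 terms.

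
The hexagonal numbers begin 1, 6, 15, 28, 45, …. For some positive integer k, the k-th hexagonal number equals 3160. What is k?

Set n(2n−1) = 3160, giving 2n² − n − 3160 = 0.
The discriminant is 1 + 8·3160 = 25281, and √25281 = 159.
So n = (1 + 159) / 4 = 160/4 = 40.
Check: 40·(2·40 − 1) = 3160. ✓

40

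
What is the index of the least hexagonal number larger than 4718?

49

Solve n(2n−1) > 4718 for integer n.
The largest n with value ≤ 4718 is 48 (since 4560 ≤ 4718 < 4753), so the first above is n = 49, value 4753.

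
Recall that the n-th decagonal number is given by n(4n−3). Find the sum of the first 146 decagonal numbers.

Σ i(4i−3) = 4Σi² − 3Σi over i = 1..146.
Σi = 10731 and Σi² = 1048061.
4·1048061 − 3·10731 = 4160051.

4160051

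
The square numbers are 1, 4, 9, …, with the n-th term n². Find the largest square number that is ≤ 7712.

Solve n² ≤ 7712 for integer n.
n = 87 gives 7569 ≤ 7712, while n = 88 gives 7744 > 7712; so the answer is 7569.

7569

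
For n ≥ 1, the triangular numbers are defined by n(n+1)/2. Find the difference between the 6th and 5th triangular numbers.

Consecutive triangular numbers differ by n: T_{6} − T_{5} = 6.

6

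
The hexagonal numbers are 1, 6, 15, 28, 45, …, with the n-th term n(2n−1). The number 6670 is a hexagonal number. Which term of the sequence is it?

58

Set n(2n−1) = 6670, giving 2n² − n − 6670 = 0.
The discriminant is 1 + 8·6670 = 53361, and √53361 = 231.
So n = (1 + 231) / 4 = 232/4 = 58.
Check: 58·(2·58 − 1) = 6670. ✓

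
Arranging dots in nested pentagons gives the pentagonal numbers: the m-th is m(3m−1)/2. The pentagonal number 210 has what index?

12

Set n(3n−1)/2 = 210, giving 3n² − n − 420 = 0.
So n = (1 + 71) / 6 = 72/6 = 12.
Check: 12·(3·12 − 1)/2 = 210. ✓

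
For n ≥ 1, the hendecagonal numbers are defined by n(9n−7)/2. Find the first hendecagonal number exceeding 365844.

Solve n(9n−7)/2 > 365844 for integer n.
The largest n with value ≤ 365844 is 285 (since 364515 ≤ 365844 < 367081), so the first above is n = 286, value 367081.

367081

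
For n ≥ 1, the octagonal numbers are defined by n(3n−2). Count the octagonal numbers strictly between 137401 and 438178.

The n-th octagonal number is n(3n−2).
Smallest index with value > 137401: n = 215 (giving 138245).
Largest index with value < 438178: n = 382 (giving 437008).
Indices 215 through 382: 168 terms.

168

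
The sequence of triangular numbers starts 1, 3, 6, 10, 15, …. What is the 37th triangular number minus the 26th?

352

37·38/2 = 703 and 26·27/2 = 351.
Difference: 703 − 351 = 352.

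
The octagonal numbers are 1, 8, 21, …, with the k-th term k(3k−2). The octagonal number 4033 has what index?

Set n(3n−2) = 4033, giving 3n² − 2n − 4033 = 0.
The discriminant is 4 + 12·4033 = 48400, and √48400 = 220.
So n = (2 + 220) / 6 = 222/6 = 37.

37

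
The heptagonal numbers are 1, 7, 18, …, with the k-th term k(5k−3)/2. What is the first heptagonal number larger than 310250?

Solve n(5n−3)/2 > 310250 for integer n.
The largest n with value ≤ 310250 is 352 (since 309232 ≤ 310250 < 310993), so the first above is n = 353, value 310993.

310993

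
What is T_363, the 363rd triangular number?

The 363rd triangular number is n(n+1)/2 with n = 363.
363·364/2 = 132132/2 = 66066.

66066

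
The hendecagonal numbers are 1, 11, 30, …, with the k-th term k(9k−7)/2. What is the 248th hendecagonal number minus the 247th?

Consecutive hendecagonal numbers differ by 9n − 8: here 9·248 − 8 = 2224.

2224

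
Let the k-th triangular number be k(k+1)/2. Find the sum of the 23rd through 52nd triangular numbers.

22780

Σ i(i+1)/2 = (Σi² + Σi) / 2 over i = 23..52.
Σi = 1378 − 253 = 1125 and Σi² = 48230 − 3795 = 44435.
(1·44435 + 1·1125) / 2 = 45560/2 = 22780.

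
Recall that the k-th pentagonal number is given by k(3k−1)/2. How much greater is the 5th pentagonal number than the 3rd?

23

5·(3·5 − 1)/2 = 35 and 3·(3·3 − 1)/2 = 12.
Difference: 35 − 12 = 23.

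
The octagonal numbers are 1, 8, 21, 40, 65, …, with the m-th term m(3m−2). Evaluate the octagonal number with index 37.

4033

The 37th octagonal number is n(3n−2) with n = 37.
37·(3·37 − 2) = 37·109 = 4033.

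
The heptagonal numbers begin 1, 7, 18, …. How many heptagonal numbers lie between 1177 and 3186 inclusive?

The n-th heptagonal number is n(5n−3)/2.
Smallest index with value ≥ 1177: n = 22 (giving 1177).
Largest index with value ≤ 3186: n = 36 (giving 3186).
Indices 22 through 36: 15 terms.

15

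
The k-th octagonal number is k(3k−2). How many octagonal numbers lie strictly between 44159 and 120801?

79

The n-th octagonal number is n(3n−2).
Smallest index with value > 44159: n = 122 (giving 44408).
Largest index with value < 120801: n = 200 (giving 119600).
Indices 122 through 200: 79 terms.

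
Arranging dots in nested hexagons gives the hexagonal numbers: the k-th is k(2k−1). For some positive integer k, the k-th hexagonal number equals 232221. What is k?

341

Set n(2n−1) = 232221, giving 2n² − n − 232221 = 0.
The discriminant is 1 + 8·232221 = 1857769, and √1857769 = 1363.
So n = (1 + 1363) / 4 = 1364/4 = 341.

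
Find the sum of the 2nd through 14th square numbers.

Σ_{i=2}^{14} i² = 1015 − 1 = 1014.

1014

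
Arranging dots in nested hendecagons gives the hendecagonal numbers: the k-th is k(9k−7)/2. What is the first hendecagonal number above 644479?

Solve n(9n−7)/2 > 644479 for integer n.
The largest n with value ≤ 644479 is 378 (since 641655 ≤ 644479 < 645058), so the first above is n = 379, value 645058.

645058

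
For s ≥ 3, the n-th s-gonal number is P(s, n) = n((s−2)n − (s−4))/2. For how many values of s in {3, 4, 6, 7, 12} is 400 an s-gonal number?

1

s = 3: P(3, 27) = 378 and P(3, 28) = 406; 400 is not s-gonal.
s = 4: P(4, 20) = 400. ✓
s = 6: P(6, 14) = 378 and P(6, 15) = 435; 400 is not s-gonal.
s = 7: P(7, 12) = 342 and P(7, 13) = 403; 400 is not s-gonal.
s = 12: P(12, 9) = 369 and P(12, 10) = 460; 400 is not s-gonal.
Hits: s ∈ {4} → 1.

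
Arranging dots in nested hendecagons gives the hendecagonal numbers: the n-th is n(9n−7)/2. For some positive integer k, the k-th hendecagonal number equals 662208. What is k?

Set n(9n−7)/2 = 662208, giving 9n² − 7n − 1324416 = 0.
The discriminant is 49 + 72·662208 = 47679025, and √47679025 = 6905.
So n = (7 + 6905) / 18 = 6912/18 = 384.
Check: 384·(9·384 − 7)/2 = 662208. ✓

384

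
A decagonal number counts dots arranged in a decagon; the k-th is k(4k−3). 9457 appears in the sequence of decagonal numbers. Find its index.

Set n(4n−3) = 9457, giving 4n² − 3n − 9457 = 0.
The discriminant is 9 + 16·9457 = 151321, and √151321 = 389.
So n = (3 + 389) / 8 = 392/8 = 49.
Check: 49·(4·49 − 3) = 9457. ✓

49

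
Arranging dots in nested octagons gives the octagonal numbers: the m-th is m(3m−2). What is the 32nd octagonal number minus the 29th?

543

32·(3·32 − 2) = 3008 and 29·(3·29 − 2) = 2465.
Difference: 3008 − 2465 = 543.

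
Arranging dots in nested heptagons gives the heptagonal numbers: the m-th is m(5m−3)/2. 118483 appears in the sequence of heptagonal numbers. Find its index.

Set n(5n−3)/2 = 118483, giving 5n² − 3n − 236966 = 0.
So n = (3 + 2177) / 10 = 2180/10 = 218.

218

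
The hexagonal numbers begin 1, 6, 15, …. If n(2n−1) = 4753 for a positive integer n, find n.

Set n(2n−1) = 4753, giving 2n² − n − 4753 = 0.
The discriminant is 1 + 8·4753 = 38025, and √38025 = 195.
So n = (1 + 195) / 4 = 196/4 = 49.
Check: 49·(2·49 − 1) = 4753. ✓

49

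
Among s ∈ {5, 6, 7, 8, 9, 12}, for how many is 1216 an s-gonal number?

s = 5: P(5, 28) = 1162 and P(5, 29) = 1247; 1216 is not s-gonal.
s = 6: P(6, 24) = 1128 and P(6, 25) = 1225; 1216 is not s-gonal.
s = 7: P(7, 22) = 1177 and P(7, 23) = 1288; 1216 is not s-gonal.
s = 8: P(8, 20) = 1160 and P(8, 21) = 1281; 1216 is not s-gonal.
s = 9: P(9, 19) = 1216. ✓
s = 12: P(12, 16) = 1216. ✓
Hits: s ∈ {9, 12} → 2.

2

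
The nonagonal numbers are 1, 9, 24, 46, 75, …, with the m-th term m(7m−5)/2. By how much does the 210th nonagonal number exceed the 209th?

Consecutive nonagonal numbers differ by 7n − 6: here 7·210 − 6 = 1464.

1464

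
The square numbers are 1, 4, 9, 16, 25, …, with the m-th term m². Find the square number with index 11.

121

11² = 121.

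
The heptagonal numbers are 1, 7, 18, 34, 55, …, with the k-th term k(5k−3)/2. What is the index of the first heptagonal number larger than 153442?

249

Solve n(5n−3)/2 > 153442 for integer n.
The largest n with value ≤ 153442 is 248 (since 153388 ≤ 153442 < 154629), so the first above is n = 249, value 154629.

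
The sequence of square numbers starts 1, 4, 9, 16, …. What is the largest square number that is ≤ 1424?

1369

Solve n² ≤ 1424 for integer n.
n = 37 gives 1369 ≤ 1424, while n = 38 gives 1444 > 1424; so the answer is 1369.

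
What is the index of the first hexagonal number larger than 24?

Solve n(2n−1) > 24 for integer n.
The largest n with value ≤ 24 is 3 (since 15 ≤ 24 < 28), so the first above is n = 4, value 28.

4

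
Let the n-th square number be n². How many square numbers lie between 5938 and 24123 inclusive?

78

The n-th square number is n².
Smallest index with value ≥ 5938: n = 78 (giving 6084).
Largest index with value ≤ 24123: n = 155 (giving 24025).
Indices 78 through 155: 78 terms.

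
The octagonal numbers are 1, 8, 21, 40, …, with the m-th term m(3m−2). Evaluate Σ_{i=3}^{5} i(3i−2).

Σ i(3i−2) = 3Σi² − 2Σi over i = 3..5.
Σi = 15 − 3 = 12 and Σi² = 55 − 5 = 50.
3·50 − 2·12 = 126.

126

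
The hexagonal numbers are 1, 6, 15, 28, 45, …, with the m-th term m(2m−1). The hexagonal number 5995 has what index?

55

Set n(2n−1) = 5995, giving 2n² − n − 5995 = 0.
So n = (1 + 219) / 4 = 220/4 = 55.
Check: 55·(2·55 − 1) = 5995. ✓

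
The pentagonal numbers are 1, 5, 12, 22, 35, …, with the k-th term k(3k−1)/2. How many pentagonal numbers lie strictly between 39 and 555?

The n-th pentagonal number is n(3n−1)/2.
Smallest index with value > 39: n = 6 (giving 51).
Largest index with value < 555: n = 19 (giving 532).
Indices 6 through 19: 14 terms.

14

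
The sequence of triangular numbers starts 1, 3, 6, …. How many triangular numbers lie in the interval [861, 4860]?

The n-th triangular number is n(n+1)/2.
Smallest index with value ≥ 861: n = 41 (giving 861).
Largest index with value ≤ 4860: n = 98 (giving 4851).
Indices 41 through 98: 58 terms.

58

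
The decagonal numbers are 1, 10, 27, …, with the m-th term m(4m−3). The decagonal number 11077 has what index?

Set n(4n−3) = 11077, giving 4n² − 3n − 11077 = 0.
The discriminant is 9 + 16·11077 = 177241, and √177241 = 421.
So n = (3 + 421) / 8 = 424/8 = 53.
Check: 53·(4·53 − 3) = 11077. ✓

53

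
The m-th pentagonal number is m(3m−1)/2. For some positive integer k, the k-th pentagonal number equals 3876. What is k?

51

Set n(3n−1)/2 = 3876, giving 3n² − n − 7752 = 0.
The discriminant is 1 + 24·3876 = 93025, and √93025 = 305.
So n = (1 + 305) / 6 = 306/6 = 51.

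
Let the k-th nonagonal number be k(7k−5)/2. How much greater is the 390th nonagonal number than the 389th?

Consecutive nonagonal numbers differ by 7n − 6: here 7·390 − 6 = 2724.

2724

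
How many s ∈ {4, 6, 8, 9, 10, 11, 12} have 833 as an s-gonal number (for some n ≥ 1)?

2

s = 4: P(4, 28) = 784 and P(4, 29) = 841; 833 is not s-gonal.
s = 6: P(6, 20) = 780 and P(6, 21) = 861; 833 is not s-gonal.
s = 8: P(8, 17) = 833. ✓
s = 9: P(9, 15) = 750 and P(9, 16) = 856; 833 is not s-gonal.
s = 10: P(10, 14) = 742 and P(10, 15) = 855; 833 is not s-gonal.
s = 11: P(11, 14) = 833. ✓
s = 12: P(12, 13) = 793 and P(12, 14) = 924; 833 is not s-gonal.
Hits: s ∈ {8, 11} → 2.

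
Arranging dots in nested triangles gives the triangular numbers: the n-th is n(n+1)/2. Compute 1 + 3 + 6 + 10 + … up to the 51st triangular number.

23426

Σ i(i+1)/2 = (Σi² + Σi) / 2 over i = 1..51.
Σi = 1326 and Σi² = 45526.
(1·45526 + 1·1326) / 2 = 46852/2 = 23426.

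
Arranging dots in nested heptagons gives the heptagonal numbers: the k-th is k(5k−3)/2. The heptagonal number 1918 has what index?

Set n(5n−3)/2 = 1918, giving 5n² − 3n − 3836 = 0.
The discriminant is 9 + 40·1918 = 76729, and √76729 = 277.
So n = (3 + 277) / 10 = 280/10 = 28.
Check: 28·(5·28 − 3)/2 = 1918. ✓

28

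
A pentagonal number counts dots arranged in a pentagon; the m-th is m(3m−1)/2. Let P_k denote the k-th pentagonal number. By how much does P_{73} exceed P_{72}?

217

Consecutive pentagonal numbers differ by 3n − 2: here 3·73 − 2 = 217.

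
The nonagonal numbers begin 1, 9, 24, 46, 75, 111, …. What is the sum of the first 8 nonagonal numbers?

624

Σ i(7i−5)/2 = (7Σi² − 5Σi) / 2 over i = 1..8.
Σi = 36 and Σi² = 204.
(7·204 − 5·36) / 2 = 1248/2 = 624.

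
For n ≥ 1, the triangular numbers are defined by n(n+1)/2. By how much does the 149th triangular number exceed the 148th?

Consecutive triangular numbers differ by n: T_{149} − T_{148} = 149.

149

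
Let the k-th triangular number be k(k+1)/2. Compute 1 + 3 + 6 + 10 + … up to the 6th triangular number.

Σ i(i+1)/2 = (Σi² + Σi) / 2 over i = 1..6.
Σi = 21 and Σi² = 91.
(1·91 + 1·21) / 2 = 112/2 = 56.

56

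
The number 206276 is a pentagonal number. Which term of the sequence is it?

371

Set n(3n−1)/2 = 206276, giving 3n² − n − 412552 = 0.
So n = (1 + 2225) / 6 = 2226/6 = 371.
Check: 371·(3·371 − 1)/2 = 206276. ✓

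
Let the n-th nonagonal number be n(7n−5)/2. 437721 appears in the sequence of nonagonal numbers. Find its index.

Set n(7n−5)/2 = 437721, giving 7n² − 5n − 875442 = 0.
The discriminant is 25 + 56·437721 = 24512401, and √24512401 = 4951.
So n = (5 + 4951) / 14 = 4956/14 = 354.
Check: 354·(7·354 − 5)/2 = 437721. ✓

354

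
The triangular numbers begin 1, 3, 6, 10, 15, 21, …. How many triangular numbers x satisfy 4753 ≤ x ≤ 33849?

163

The n-th triangular number is n(n+1)/2.
Smallest index with value ≥ 4753: n = 97 (giving 4753).
Largest index with value ≤ 33849: n = 259 (giving 33670).
Indices 97 through 259: 163 terms.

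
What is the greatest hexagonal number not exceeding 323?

Solve n(2n−1) ≤ 323 for integer n.
n = 12 gives 276 ≤ 323, while n = 13 gives 325 > 323; so the answer is 276.

276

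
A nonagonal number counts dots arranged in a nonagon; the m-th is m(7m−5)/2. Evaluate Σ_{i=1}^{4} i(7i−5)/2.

Σ i(7i−5)/2 = (7Σi² − 5Σi) / 2 over i = 1..4.
Σi = 10 and Σi² = 30.
(7·30 − 5·10) / 2 = 160/2 = 80.

80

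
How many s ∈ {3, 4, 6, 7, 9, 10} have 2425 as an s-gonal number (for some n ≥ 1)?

1

s = 3: P(3, 69) = 2415 and P(3, 70) = 2485; 2425 is not s-gonal.
s = 4: P(4, 49) = 2401 and P(4, 50) = 2500; 2425 is not s-gonal.
s = 6: P(6, 35) = 2415 and P(6, 36) = 2556; 2425 is not s-gonal.
s = 7: P(7, 31) = 2356 and P(7, 32) = 2512; 2425 is not s-gonal.
s = 9: P(9, 26) = 2301 and P(9, 27) = 2484; 2425 is not s-gonal.
s = 10: P(10, 25) = 2425. ✓
Hits: s ∈ {10} → 1.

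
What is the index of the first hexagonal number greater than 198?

Solve n(2n−1) > 198 for integer n.
The largest n with value ≤ 198 is 10 (since 190 ≤ 198 < 231), so the first above is n = 11, value 231.

11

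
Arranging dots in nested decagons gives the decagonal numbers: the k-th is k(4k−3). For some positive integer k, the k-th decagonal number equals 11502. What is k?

Set n(4n−3) = 11502, giving 4n² − 3n − 11502 = 0.
The discriminant is 9 + 16·11502 = 184041, and √184041 = 429.
So n = (3 + 429) / 8 = 432/8 = 54.
Check: 54·(4·54 − 3) = 11502. ✓

54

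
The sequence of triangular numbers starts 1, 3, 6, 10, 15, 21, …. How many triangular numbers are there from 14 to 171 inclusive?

The n-th triangular number is n(n+1)/2.
Smallest index with value ≥ 14: n = 5 (giving 15).
Largest index with value ≤ 171: n = 18 (giving 171).
Indices 5 through 18: 14 terms.

14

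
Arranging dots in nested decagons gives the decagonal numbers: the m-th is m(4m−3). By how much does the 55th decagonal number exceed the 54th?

Consecutive decagonal numbers differ by 8n − 7: here 8·55 − 7 = 433.

433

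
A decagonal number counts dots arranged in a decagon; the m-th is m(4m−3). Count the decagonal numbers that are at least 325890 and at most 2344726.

481

The n-th decagonal number is n(4n−3).
Smallest index with value ≥ 325890: n = 286 (giving 326326).
Largest index with value ≤ 2344726: n = 766 (giving 2344726).
Indices 286 through 766: 481 terms.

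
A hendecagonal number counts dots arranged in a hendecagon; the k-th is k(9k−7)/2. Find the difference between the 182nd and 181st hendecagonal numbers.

1630

Consecutive hendecagonal numbers differ by 9n − 8: here 9·182 − 8 = 1630.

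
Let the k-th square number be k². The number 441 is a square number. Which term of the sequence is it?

We need n² = 441, so n = √441 = 21.

21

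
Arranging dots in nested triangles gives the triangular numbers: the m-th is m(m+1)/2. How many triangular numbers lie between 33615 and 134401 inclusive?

The n-th triangular number is n(n+1)/2.
Smallest index with value ≥ 33615: n = 259 (giving 33670).
Largest index with value ≤ 134401: n = 517 (giving 133903).
Indices 259 through 517: 259 terms.

259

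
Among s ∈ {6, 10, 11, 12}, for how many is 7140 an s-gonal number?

1

s = 6: P(6, 60) = 7140. ✓
s = 10: P(10, 42) = 6930 and P(10, 43) = 7267; 7140 is not s-gonal.
s = 11: P(11, 40) = 7060 and P(11, 41) = 7421; 7140 is not s-gonal.
s = 12: P(12, 38) = 7068 and P(12, 39) = 7449; 7140 is not s-gonal.
Hits: s ∈ {6} → 1.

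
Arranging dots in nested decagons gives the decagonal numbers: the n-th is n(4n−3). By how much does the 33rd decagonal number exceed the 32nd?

Consecutive decagonal numbers differ by 8n − 7: here 8·33 − 7 = 257.

257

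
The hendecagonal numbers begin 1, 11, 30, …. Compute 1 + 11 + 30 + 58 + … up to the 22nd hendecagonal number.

16192

Σ i(9i−7)/2 = (9Σi² − 7Σi) / 2 over i = 1..22.
Σi = 253 and Σi² = 3795.
(9·3795 − 7·253) / 2 = 32384/2 = 16192.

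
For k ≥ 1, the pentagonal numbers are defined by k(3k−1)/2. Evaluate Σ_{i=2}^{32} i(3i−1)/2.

16895

Σ i(3i−1)/2 = (3Σi² − Σi) / 2 over i = 2..32.
Σi = 528 − 1 = 527 and Σi² = 11440 − 1 = 11439.
(3·11439 − 1·527) / 2 = 33790/2 = 16895.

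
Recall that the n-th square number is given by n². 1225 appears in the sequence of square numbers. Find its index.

We need n² = 1225, so n = √1225 = 35.

35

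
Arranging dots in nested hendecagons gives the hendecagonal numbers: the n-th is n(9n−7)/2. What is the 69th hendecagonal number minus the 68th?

613

Consecutive hendecagonal numbers differ by 9n − 8: here 9·69 − 8 = 613.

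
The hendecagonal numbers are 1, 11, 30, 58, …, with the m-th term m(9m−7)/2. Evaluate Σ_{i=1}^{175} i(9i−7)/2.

8054200

Σ i(9i−7)/2 = (9Σi² − 7Σi) / 2 over i = 1..175.
Σi = 15400 and Σi² = 1801800.
(9·1801800 − 7·15400) / 2 = 16108400/2 = 8054200.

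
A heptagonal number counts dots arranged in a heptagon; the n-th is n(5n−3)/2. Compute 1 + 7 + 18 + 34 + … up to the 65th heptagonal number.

230945

Σ i(5i−3)/2 = (5Σi² − 3Σi) / 2 over i = 1..65.
Σi = 2145 and Σi² = 93665.
(5·93665 − 3·2145) / 2 = 461890/2 = 230945.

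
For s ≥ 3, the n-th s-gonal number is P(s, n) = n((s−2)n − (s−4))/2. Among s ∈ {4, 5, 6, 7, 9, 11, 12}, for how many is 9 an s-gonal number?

s = 4: P(4, 3) = 9. ✓
s = 5: P(5, 2) = 5 and P(5, 3) = 12; 9 is not s-gonal.
s = 6: P(6, 2) = 6 and P(6, 3) = 15; 9 is not s-gonal.
s = 7: P(7, 2) = 7 and P(7, 3) = 18; 9 is not s-gonal.
s = 9: P(9, 2) = 9. ✓
s = 11: P(11, 1) = 1 and P(11, 2) = 11; 9 is not s-gonal.
s = 12: P(12, 1) = 1 and P(12, 2) = 12; 9 is not s-gonal.
Hits: s ∈ {4, 9} → 2.

2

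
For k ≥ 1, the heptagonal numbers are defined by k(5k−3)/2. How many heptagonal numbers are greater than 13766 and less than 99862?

The n-th heptagonal number is n(5n−3)/2.
Smallest index with value > 13766: n = 75 (giving 13950).
Largest index with value < 99862: n = 200 (giving 99700).
Indices 75 through 200: 126 terms.

126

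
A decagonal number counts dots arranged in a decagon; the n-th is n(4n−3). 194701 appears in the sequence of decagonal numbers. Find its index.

221

Set n(4n−3) = 194701, giving 4n² − 3n − 194701 = 0.
The discriminant is 9 + 16·194701 = 3115225, and √3115225 = 1765.
So n = (3 + 1765) / 8 = 1768/8 = 221.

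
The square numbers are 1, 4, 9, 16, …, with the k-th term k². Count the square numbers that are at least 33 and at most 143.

The n-th square number is n².
Smallest index with value ≥ 33: n = 6 (giving 36).
Largest index with value ≤ 143: n = 11 (giving 121).
Indices 6 through 11: 6 terms.

6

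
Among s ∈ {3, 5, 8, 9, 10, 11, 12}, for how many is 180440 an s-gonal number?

s = 3: P(3, 600) = 180300 and P(3, 601) = 180901; 180440 is not s-gonal.
s = 5: P(5, 347) = 180440. ✓
s = 8: P(8, 245) = 179585 and P(8, 246) = 181056; 180440 is not s-gonal.
s = 9: P(9, 227) = 179784 and P(9, 228) = 181374; 180440 is not s-gonal.
s = 10: P(10, 212) = 179140 and P(10, 213) = 180837; 180440 is not s-gonal.
s = 11: P(11, 200) = 179300 and P(11, 201) = 181101; 180440 is not s-gonal.
s = 12: P(12, 190) = 179740 and P(12, 191) = 181641; 180440 is not s-gonal.
Hits: s ∈ {5} → 1.

1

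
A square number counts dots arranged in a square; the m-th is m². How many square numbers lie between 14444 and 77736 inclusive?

158

The n-th square number is n².
Smallest index with value ≥ 14444: n = 121 (giving 14641).
Largest index with value ≤ 77736: n = 278 (giving 77284).
Indices 121 through 278: 158 terms.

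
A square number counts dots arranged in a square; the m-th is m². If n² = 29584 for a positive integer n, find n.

172

We need n² = 29584, so n = √29584 = 172.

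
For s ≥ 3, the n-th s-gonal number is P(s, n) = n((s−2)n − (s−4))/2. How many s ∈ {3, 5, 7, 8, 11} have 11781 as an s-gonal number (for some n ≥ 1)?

2

s = 3: P(3, 153) = 11781. ✓
s = 5: P(5, 88) = 11572 and P(5, 89) = 11837; 11781 is not s-gonal.
s = 7: P(7, 68) = 11458 and P(7, 69) = 11799; 11781 is not s-gonal.
s = 8: P(8, 63) = 11781. ✓
s = 11: P(11, 51) = 11526 and P(11, 52) = 11986; 11781 is not s-gonal.
Hits: s ∈ {3, 8} → 2.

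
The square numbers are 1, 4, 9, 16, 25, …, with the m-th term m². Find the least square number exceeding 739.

Solve n² > 739 for integer n.
The largest n with value ≤ 739 is 27 (since 729 ≤ 739 < 784), so the first above is n = 28, value 784.

784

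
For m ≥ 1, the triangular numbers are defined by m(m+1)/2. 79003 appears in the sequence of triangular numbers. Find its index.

Set n(n+1)/2 = 79003, giving n² + n − 158006 = 0.
So n = (-1 + 795) / 2 = 794/2 = 397.

397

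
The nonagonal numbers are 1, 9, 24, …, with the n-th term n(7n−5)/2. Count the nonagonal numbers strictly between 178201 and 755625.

238

The n-th nonagonal number is n(7n−5)/2.
Smallest index with value > 178201: n = 227 (giving 179784).
Largest index with value < 755625: n = 464 (giving 752376).
Indices 227 through 464: 238 terms.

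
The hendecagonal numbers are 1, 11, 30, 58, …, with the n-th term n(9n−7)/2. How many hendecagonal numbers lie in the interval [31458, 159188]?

105

The n-th hendecagonal number is n(9n−7)/2.
Smallest index with value ≥ 31458: n = 84 (giving 31458).
Largest index with value ≤ 159188: n = 188 (giving 158390).
Indices 84 through 188: 105 terms.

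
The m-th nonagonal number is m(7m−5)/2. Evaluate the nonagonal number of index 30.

3075

30·(7·30 − 5)/2 = 30·205/2 = 3075.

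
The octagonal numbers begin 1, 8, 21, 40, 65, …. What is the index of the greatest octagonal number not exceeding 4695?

Solve n(3n−2) ≤ 4695 for integer n.
n = 39 gives 4485 ≤ 4695, while n = 40 gives 4720 > 4695; so the answer is index 39.

39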